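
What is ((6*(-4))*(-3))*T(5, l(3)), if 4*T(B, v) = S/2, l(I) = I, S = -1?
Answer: -9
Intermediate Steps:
T(B, v) = -⅛ (T(B, v) = (-1/2)/4 = (-1*½)/4 = (¼)*(-½) = -⅛)
((6*(-4))*(-3))*T(5, l(3)) = ((6*(-4))*(-3))*(-⅛) = -24*(-3)*(-⅛) = 72*(-⅛) = -9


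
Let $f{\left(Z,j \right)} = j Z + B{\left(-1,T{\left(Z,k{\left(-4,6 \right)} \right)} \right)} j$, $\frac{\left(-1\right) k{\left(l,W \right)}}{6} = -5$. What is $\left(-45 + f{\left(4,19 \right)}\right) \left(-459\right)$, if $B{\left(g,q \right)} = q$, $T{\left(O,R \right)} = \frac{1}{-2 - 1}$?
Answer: $-11322$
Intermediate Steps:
$k{\left(l,W \right)} = 30$ ($k{\left(l,W \right)} = \left(-6\right) \left(-5\right) = 30$)
$T{\left(O,R \right)} = - \frac{1}{3}$ ($T{\left(O,R \right)} = \frac{1}{-3} = - \frac{1}{3}$)
$f{\left(Z,j \right)} = - \frac{j}{3} + Z j$ ($f{\left(Z,j \right)} = j Z - \frac{j}{3} = Z j - \frac{j}{3} = - \frac{j}{3} + Z j$)
$\left(-45 + f{\left(4,19 \right)}\right) \left(-459\right) = \left(-45 + 19 \left(- \frac{1}{3} + 4\right)\right) \left(-459\right) = \left(-45 + 19 \cdot \frac{11}{3}\right) \left(-459\right) = \left(-45 + \frac{209}{3}\right) \left(-459\right) = \frac{74}{3} \left(-459\right) = -11322$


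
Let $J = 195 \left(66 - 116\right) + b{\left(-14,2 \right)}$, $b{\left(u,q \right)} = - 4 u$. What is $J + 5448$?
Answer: $-4246$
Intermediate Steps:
$J = -9694$ ($J = 195 \left(66 - 116\right) - -56 = 195 \left(66 - 116\right) + 56 = 195 \left(-50\right) + 56 = -9750 + 56 = -9694$)
$J + 5448 = -9694 + 5448 = -4246$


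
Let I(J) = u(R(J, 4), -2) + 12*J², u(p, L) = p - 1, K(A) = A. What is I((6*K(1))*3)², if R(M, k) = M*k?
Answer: 15673681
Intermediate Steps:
u(p, L) = -1 + p
I(J) = -1 + 4*J + 12*J² (I(J) = (-1 + J*4) + 12*J² = (-1 + 4*J) + 12*J² = -1 + 4*J + 12*J²)
I((6*K(1))*3)² = (-1 + 4*((6*1)*3) + 12*((6*1)*3)²)² = (-1 + 4*(6*3) + 12*(6*3)²)² = (-1 + 4*18 + 12*18²)² = (-1 + 72 + 12*324)² = (-1 + 72 + 3888)² = 3959² = 15673681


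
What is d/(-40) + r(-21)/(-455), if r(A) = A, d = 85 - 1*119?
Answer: 233/260 ≈ 0.89615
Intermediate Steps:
d = -34 (d = 85 - 119 = -34)
d/(-40) + r(-21)/(-455) = -34/(-40) - 21/(-455) = -34*(-1/40) - 21*(-1/455) = 17/20 + 3/65 = 233/260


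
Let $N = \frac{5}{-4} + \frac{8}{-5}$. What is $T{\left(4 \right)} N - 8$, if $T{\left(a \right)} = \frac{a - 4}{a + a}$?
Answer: $-8$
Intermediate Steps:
$T{\left(a \right)} = \frac{-4 + a}{2 a}$
$N = - \frac{57}{20}$ ($N = 5 \left(- \frac{1}{4}\right) + 8 \left(- \frac{1}{5}\right) = - \frac{5}{4} - \frac{8}{5} = - \frac{57}{20} \approx -2.85$)
$T{\left(4 \right)} N - 8 = \frac{-4 + 4}{2 \cdot 4} \left(- \frac{57}{20}\right) - 8 = \frac{1}{2} \cdot \frac{1}{4} \cdot 0 \left(- \frac{57}{20}\right) - 8 = 0 \left(- \frac{57}{20}\right) - 8 = 0 - 8 = -8$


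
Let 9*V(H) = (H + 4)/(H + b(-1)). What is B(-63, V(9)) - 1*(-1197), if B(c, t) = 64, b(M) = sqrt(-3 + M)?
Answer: 1261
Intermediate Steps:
V(H) = (4 + H)/(9*(H + 2*I)) (V(H) = ((H + 4)/(H + sqrt(-3 - 1)))/9 = ((4 + H)/(H + sqrt(-4)))/9 = ((4 + H)/(H + 2*I))/9 = (4 + H)/(9*(H + 2*I)))
B(-63, V(9)) - 1*(-1197) = 64 - 1*(-1197) = 64 + 1197 = 1261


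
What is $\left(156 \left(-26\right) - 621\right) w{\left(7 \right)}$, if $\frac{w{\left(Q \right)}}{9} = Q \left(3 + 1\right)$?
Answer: $-1178604$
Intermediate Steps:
$w{\left(Q \right)} = 36 Q$ ($w{\left(Q \right)} = 9 Q \left(3 + 1\right) = 9 Q 4 = 9 \cdot 4 Q = 36 Q$)
$\left(156 \left(-26\right) - 621\right) w{\left(7 \right)} = \left(156 \left(-26\right) - 621\right) 36 \cdot 7 = \left(-4056 - 621\right) 252 = \left(-4677\right) 252 = -1178604$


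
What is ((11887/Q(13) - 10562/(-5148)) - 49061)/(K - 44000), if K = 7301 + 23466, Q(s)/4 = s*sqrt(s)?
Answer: 126277733/34061742 - 11887*sqrt(13)/8945508 ≈ 3.7025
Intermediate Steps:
Q(s) = 4*s**(3/2) (Q(s) = 4*(s*sqrt(s)) = 4*s**(3/2))
K = 30767
((11887/Q(13) - 10562/(-5148)) - 49061)/(K - 44000) = ((11887/((4*13**(3/2))) - 10562/(-5148)) - 49061)/(30767 - 44000) = ((11887/((4*(13*sqrt(13)))) - 10562*(-1/5148)) - 49061)/(-13233) = ((11887/((52*sqrt(13))) + 5281/2574) - 49061)*(-1/13233) = ((11887*(sqrt(13)/676) + 5281/2574) - 49061)*(-1/13233) = ((11887*sqrt(13)/676 + 5281/2574) - 49061)*(-1/13233) = ((5281/2574 + 11887*sqrt(13)/676) - 49061)*(-1/13233) = (-126277733/2574 + 11887*sqrt(13)/676)*(-1/13233) = 126277733/34061742 - 11887*sqrt(13)/8945508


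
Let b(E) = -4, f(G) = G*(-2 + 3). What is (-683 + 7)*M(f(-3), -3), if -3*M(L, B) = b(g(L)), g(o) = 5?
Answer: -2704/3 ≈ -901.33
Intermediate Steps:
f(G) = G (f(G) = G*1 = G)
M(L, B) = 4/3 (M(L, B) = -1/3*(-4) = 4/3)
(-683 + 7)*M(f(-3), -3) = (-683 + 7)*(4/3) = -676*4/3 = -2704/3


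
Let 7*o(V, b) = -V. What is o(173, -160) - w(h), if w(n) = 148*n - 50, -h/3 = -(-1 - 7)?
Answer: 25041/7 ≈ 3577.3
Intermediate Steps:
h = -24 (h = -(-3)*(-1 - 7) = -(-3)*(-8) = -3*8 = -24)
w(n) = -50 + 148*n
o(V, b) = -V/7 (o(V, b) = (-V)/7 = -V/7)
o(173, -160) - w(h) = -⅐*173 - (-50 + 148*(-24)) = -173/7 - (-50 - 3552) = -173/7 - 1*(-3602) = -173/7 + 3602 = 25041/7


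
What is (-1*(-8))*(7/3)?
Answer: 56/3 ≈ 18.667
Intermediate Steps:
(-1*(-8))*(7/3) = 8*(7*(1/3)) = 8*(7/3) = 56/3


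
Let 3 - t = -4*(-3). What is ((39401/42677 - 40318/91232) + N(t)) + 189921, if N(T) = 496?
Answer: 370695999501717/1946754032 ≈ 1.9042e+5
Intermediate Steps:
t = -9 (t = 3 - (-4)*(-3) = 3 - 1*12 = 3 - 12 = -9)
((39401/42677 - 40318/91232) + N(t)) + 189921 = ((39401/42677 - 40318/91232) + 496) + 189921 = ((39401*(1/42677) - 40318*1/91232) + 496) + 189921 = ((39401/42677 - 20159/45616) + 496) + 189921 = (936990373/1946754032 + 496) + 189921 = 966526990245/1946754032 + 189921 = 370695999501717/1946754032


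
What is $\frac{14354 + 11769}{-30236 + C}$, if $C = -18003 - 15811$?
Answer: $- \frac{26123}{64050} \approx -0.40785$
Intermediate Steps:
$C = -33814$ ($C = -18003 - 15811 = -33814$)
$\frac{14354 + 11769}{-30236 + C} = \frac{14354 + 11769}{-30236 - 33814} = \frac{26123}{-64050} = 26123 \left(- \frac{1}{64050}\right) = - \frac{26123}{64050}$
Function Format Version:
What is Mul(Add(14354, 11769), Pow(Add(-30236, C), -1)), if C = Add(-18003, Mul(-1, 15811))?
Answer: Rational(-26123, 64050) ≈ -0.40785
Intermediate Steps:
C = -33814 (C = Add(-18003, -15811) = -33814)
Mul(Add(14354, 11769), Pow(Add(-30236, C), -1)) = Mul(Add(14354, 11769), Pow(Add(-30236, -33814), -1)) = Mul(26123, Pow(-64050, -1)) = Mul(26123, Rational(-1, 64050)) = Rational(-26123, 64050)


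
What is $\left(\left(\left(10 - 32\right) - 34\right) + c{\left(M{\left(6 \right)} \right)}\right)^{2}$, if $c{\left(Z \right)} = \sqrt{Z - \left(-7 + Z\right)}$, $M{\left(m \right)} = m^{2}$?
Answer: $\left(-56 + \sqrt{7}\right)^{2} \approx 2846.7$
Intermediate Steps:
$c{\left(Z \right)} = \sqrt{7}$
$\left(\left(\left(10 - 32\right) - 34\right) + c{\left(M{\left(6 \right)} \right)}\right)^{2} = \left(\left(\left(10 - 32\right) - 34\right) + \sqrt{7}\right)^{2} = \left(\left(-22 - 34\right) + \sqrt{7}\right)^{2} = \left(-56 + \sqrt{7}\right)^{2}$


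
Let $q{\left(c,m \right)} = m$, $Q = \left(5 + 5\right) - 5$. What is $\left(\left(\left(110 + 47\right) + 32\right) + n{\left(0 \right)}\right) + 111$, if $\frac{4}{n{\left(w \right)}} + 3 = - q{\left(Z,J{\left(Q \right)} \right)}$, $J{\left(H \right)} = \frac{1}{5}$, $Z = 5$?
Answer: $\frac{1195}{4} \approx 298.75$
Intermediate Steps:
$Q = 5$ ($Q = 10 - 5 = 5$)
$J{\left(H \right)} = \frac{1}{5}$
$n{\left(w \right)} = - \frac{5}{4}$ ($n{\left(w \right)} = \frac{4}{-3 - \frac{1}{5}} = \frac{4}{- \frac{16}{5}} = 4 \left(- \frac{5}{16}\right) = - \frac{5}{4}$)
$\left(\left(\left(110 + 47\right) + 32\right) + n{\left(0 \right)}\right) + 111 = \left(\left(\left(110 + 47\right) + 32\right) - \frac{5}{4}\right) + 111 = \left(\left(157 + 32\right) - \frac{5}{4}\right) + 111 = \left(189 - \frac{5}{4}\right) + 111 = \frac{751}{4} + 111 = \frac{1195}{4}$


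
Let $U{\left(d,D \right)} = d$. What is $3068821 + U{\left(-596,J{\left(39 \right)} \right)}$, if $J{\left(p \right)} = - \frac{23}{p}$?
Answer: $3068225$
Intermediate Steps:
$3068821 + U{\left(-596,J{\left(39 \right)} \right)} = 3068821 - 596 = 3068225$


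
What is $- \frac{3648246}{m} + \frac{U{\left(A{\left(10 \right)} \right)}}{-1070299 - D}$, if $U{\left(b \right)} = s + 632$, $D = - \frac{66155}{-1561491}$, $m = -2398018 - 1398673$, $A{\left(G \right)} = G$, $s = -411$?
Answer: $\frac{6095865882815267043}{6345266616439821124} \approx 0.9607$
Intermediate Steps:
$m = -3796691$ ($m = -2398018 - 1398673 = -3796691$)
$D = \frac{66155}{1561491}$ ($D = \left(-66155\right) \left(- \frac{1}{1561491}\right) = \frac{66155}{1561491} \approx 0.042367$)
$U{\left(b \right)} = 221$ ($U{\left(b \right)} = -411 + 632 = 221$)
$- \frac{3648246}{m} + \frac{U{\left(A{\left(10 \right)} \right)}}{-1070299 - D} = - \frac{3648246}{-3796691} + \frac{221}{-1070299 - \frac{66155}{1561491}} = \left(-3648246\right) \left(- \frac{1}{3796691}\right) + \frac{221}{-1070299 - \frac{66155}{1561491}} = \frac{3648246}{3796691} + \frac{221}{- \frac{1671262321964}{1561491}} = \frac{3648246}{3796691} + 221 \left(- \frac{1561491}{1671262321964}\right) = \frac{3648246}{3796691} - \frac{345089511}{1671262321964} = \frac{6095865882815267043}{6345266616439821124}$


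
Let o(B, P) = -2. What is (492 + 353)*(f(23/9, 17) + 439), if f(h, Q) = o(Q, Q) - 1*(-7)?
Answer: 375180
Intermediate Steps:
f(h, Q) = 5 (f(h, Q) = -2 - 1*(-7) = -2 + 7 = 5)
(492 + 353)*(f(23/9, 17) + 439) = (492 + 353)*(5 + 439) = 845*444 = 375180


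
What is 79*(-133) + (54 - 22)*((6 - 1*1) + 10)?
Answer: -10027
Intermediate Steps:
79*(-133) + (54 - 22)*((6 - 1*1) + 10) = -10507 + 32*((6 - 1) + 10) = -10507 + 32*(5 + 10) = -10507 + 32*15 = -10507 + 480 = -10027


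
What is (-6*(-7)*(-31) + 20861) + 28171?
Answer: 47730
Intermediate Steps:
(-6*(-7)*(-31) + 20861) + 28171 = (42*(-31) + 20861) + 28171 = (-1302 + 20861) + 28171 = 19559 + 28171 = 47730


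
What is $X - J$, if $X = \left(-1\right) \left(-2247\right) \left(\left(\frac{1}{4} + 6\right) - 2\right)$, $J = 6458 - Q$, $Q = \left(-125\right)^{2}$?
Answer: $\frac{74867}{4} \approx 18717.0$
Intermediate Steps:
$Q = 15625$
$J = -9167$ ($J = 6458 - 15625 = -9167$)
$X = \frac{38199}{4}$ ($X = 2247 \left(\left(\frac{1}{4} + 6\right) - 2\right) = 2247 \left(\frac{25}{4} - 2\right) = 2247 \cdot \frac{17}{4} = \frac{38199}{4} \approx 9549.8$)
$X - J = \frac{38199}{4} - -9167 = \frac{38199}{4} + 9167 = \frac{74867}{4}$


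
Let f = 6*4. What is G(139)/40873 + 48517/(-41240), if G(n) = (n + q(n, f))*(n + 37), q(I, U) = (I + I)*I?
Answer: 279498770099/1685602520 ≈ 165.82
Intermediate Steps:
f = 24
q(I, U) = 2*I² (q(I, U) = (2*I)*I = 2*I²)
G(n) = (37 + n)*(n + 2*n²) (G(n) = (n + 2*n²)*(n + 37) = (n + 2*n²)*(37 + n) = (37 + n)*(n + 2*n²))
G(139)/40873 + 48517/(-41240) = (139*(37 + 2*139² + 75*139))/40873 + 48517/(-41240) = (139*(37 + 2*19321 + 10425))*(1/40873) + 48517*(-1/41240) = (139*(37 + 38642 + 10425))*(1/40873) - 48517/41240 = (139*49104)*(1/40873) - 48517/41240 = 6825456*(1/40873) - 48517/41240 = 6825456/40873 - 48517/41240 = 279498770099/1685602520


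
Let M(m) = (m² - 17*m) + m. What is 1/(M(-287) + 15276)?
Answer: 1/102237 ≈ 9.7812e-6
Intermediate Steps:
M(m) = m² - 16*m
1/(M(-287) + 15276) = 1/(-287*(-16 - 287) + 15276) = 1/(-287*(-303) + 15276) = 1/(86961 + 15276) = 1/102237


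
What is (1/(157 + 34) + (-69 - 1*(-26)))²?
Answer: 67436944/36481 ≈ 1848.5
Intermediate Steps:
(1/(157 + 34) + (-69 - 1*(-26)))² = (1/191 + (-69 + 26))² = (1/191 - 43)² = (-8212/191)² = 67436944/36481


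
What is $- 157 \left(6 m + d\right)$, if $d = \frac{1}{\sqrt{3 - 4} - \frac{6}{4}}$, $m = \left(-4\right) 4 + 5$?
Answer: $\frac{135648}{13} + \frac{628 i}{13} \approx 10434.0 + 48.308 i$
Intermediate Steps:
$m = -11$ ($m = -16 + 5 = -11$)
$d = \frac{4 \left(- \frac{3}{2} - i\right)}{13}$ ($d = \frac{1}{\sqrt{-1} - 6 \cdot \frac{1}{4}} = \frac{1}{i - \frac{3}{2}} = \frac{1}{- \frac{3}{2} + i} = \frac{4 \left(- \frac{3}{2} - i\right)}{13} \approx -0.46154 - 0.30769 i$)
$- 157 \left(6 m + d\right) = - 157 \left(6 \left(-11\right) - \left(\frac{6}{13} + \frac{4 i}{13}\right)\right) = - 157 \left(-66 - \left(\frac{6}{13} + \frac{4 i}{13}\right)\right) = - 157 \left(- \frac{864}{13} - \frac{4 i}{13}\right) = \frac{135648}{13} + \frac{628 i}{13}$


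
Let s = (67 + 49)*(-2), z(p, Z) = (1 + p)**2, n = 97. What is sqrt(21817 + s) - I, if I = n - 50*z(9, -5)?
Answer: 4903 + sqrt(21585) ≈ 5049.9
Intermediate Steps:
I = -4903 (I = 97 - 50*(1 + 9)**2 = 97 - 50*10**2 = 97 - 50*100 = 97 - 5000 = -4903)
s = -232 (s = 116*(-2) = -232)
sqrt(21817 + s) - I = sqrt(21817 - 232) - 1*(-4903) = sqrt(21585) + 4903 = 4903 + sqrt(21585)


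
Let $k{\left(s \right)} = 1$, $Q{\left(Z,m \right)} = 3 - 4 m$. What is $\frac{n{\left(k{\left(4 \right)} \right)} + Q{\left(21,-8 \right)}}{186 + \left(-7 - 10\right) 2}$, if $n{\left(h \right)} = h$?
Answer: $\frac{9}{38} \approx 0.23684$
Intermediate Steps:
$\frac{n{\left(k{\left(4 \right)} \right)} + Q{\left(21,-8 \right)}}{186 + \left(-7 - 10\right) 2} = \frac{1 + \left(3 - -32\right)}{186 + \left(-7 - 10\right) 2} = \frac{1 + \left(3 + 32\right)}{186 - 34} = \frac{1 + 35}{186 - 34} = \frac{36}{152} = 36 \cdot \frac{1}{152} = \frac{9}{38}$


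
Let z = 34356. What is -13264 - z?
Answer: -47620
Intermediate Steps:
-13264 - z = -13264 - 1*34356 = -13264 - 34356 = -47620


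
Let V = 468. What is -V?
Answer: -468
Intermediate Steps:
-V = -1*468 = -468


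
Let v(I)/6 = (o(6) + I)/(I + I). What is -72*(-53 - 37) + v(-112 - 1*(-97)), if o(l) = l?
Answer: 32409/5 ≈ 6481.8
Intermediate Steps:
v(I) = 3*(6 + I)/I (v(I) = 6*((6 + I)/(I + I)) = 6*((6 + I)/((2*I))) = 6*((6 + I)*(1/(2*I))) = 6*((6 + I)/(2*I)) = 3*(6 + I)/I)
-72*(-53 - 37) + v(-112 - 1*(-97)) = -72*(-53 - 37) + (3 + 18/(-112 - 1*(-97))) = -72*(-90) + (3 + 18/(-112 + 97)) = 6480 + (3 + 18/(-15)) = 6480 + (3 + 18*(-1/15)) = 6480 + (3 - 6/5) = 6480 + 9/5 = 32409/5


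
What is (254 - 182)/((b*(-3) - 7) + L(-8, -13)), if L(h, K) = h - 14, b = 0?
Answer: -72/29 ≈ -2.4828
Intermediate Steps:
L(h, K) = -14 + h
(254 - 182)/((b*(-3) - 7) + L(-8, -13)) = (254 - 182)/((0*(-3) - 7) + (-14 - 8)) = 72/((0 - 7) - 22) = 72/(-7 - 22) = 72/(-29) = -1/29*72 = -72/29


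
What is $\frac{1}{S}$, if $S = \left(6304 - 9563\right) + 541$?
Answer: $- \frac{1}{2718} \approx -0.00036792$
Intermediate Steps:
$S = -2718$ ($S = -3259 + 541 = -2718$)
$\frac{1}{S} = \frac{1}{-2718} = - \frac{1}{2718}$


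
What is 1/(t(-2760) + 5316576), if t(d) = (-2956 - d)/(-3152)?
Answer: 788/4189461937 ≈ 1.8809e-7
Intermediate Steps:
t(d) = 739/788 + d/3152 (t(d) = (-2956 - d)*(-1/3152) = 739/788 + d/3152)
1/(t(-2760) + 5316576) = 1/((739/788 + (1/3152)*(-2760)) + 5316576) = 1/((739/788 - 345/394) + 5316576) = 1/(49/788 + 5316576) = 1/(4189461937/788) = 788/4189461937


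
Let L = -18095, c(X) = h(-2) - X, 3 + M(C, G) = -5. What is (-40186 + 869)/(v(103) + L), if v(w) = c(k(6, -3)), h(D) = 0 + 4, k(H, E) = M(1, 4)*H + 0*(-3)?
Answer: 39317/18043 ≈ 2.1791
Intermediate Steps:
M(C, G) = -8 (M(C, G) = -3 - 5 = -8)
k(H, E) = -8*H (k(H, E) = -8*H + 0*(-3) = -8*H + 0 = -8*H)
h(D) = 4
c(X) = 4 - X
v(w) = 52 (v(w) = 4 - (-8)*6 = 4 - 1*(-48) = 4 + 48 = 52)
(-40186 + 869)/(v(103) + L) = (-40186 + 869)/(52 - 18095) = -39317/(-18043) = -39317*(-1/18043) = 39317/18043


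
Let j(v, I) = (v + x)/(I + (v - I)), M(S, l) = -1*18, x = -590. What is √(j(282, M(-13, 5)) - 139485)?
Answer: I*√2773122999/141 ≈ 373.48*I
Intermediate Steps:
M(S, l) = -18
j(v, I) = (-590 + v)/v (j(v, I) = (v - 590)/(I + (v - I)) = (-590 + v)/v)
√(j(282, M(-13, 5)) - 139485) = √((-590 + 282)/282 - 139485) = √((1/282)*(-308) - 139485) = √(-154/141 - 139485) = √(-19667539/141) = I*√2773122999/141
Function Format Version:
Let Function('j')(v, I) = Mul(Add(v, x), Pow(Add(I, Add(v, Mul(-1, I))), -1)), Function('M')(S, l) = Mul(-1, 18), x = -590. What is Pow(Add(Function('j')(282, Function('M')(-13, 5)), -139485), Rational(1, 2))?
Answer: Mul(Rational(1, 141), I, Pow(2773122999, Rational(1, 2))) ≈ Mul(373.48, I)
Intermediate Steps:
Function('M')(S, l) = -18
Function('j')(v, I) = Mul(Pow(v, -1), Add(-590, v)) (Function('j')(v, I) = Mul(Add(v, -590), Pow(Add(I, Add(v, Mul(-1, I))), -1)) = Mul(Add(-590, v), Pow(v, -1)) = Mul(Pow(v, -1), Add(-590, v)))
Pow(Add(Function('j')(282, Function('M')(-13, 5)), -139485), Rational(1, 2)) = Pow(Add(Mul(Pow(282, -1), Add(-590, 282)), -139485), Rational(1, 2)) = Pow(Add(Mul(Rational(1, 282), -308), -139485), Rational(1, 2)) = Pow(Add(Rational(-154, 141), -139485), Rational(1, 2)) = Pow(Rational(-19667539, 141), Rational(1, 2)) = Mul(Rational(1, 141), I, Pow(2773122999, Rational(1, 2)))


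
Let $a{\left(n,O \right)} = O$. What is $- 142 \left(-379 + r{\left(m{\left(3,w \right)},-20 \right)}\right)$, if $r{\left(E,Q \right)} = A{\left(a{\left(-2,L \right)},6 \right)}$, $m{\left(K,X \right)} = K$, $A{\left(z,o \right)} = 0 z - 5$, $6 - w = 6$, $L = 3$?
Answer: $54528$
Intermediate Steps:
$w = 0$ ($w = 6 - 6 = 0$)
$A{\left(z,o \right)} = -5$ ($A{\left(z,o \right)} = 0 - 5 = -5$)
$r{\left(E,Q \right)} = -5$
$- 142 \left(-379 + r{\left(m{\left(3,w \right)},-20 \right)}\right) = - 142 \left(-379 - 5\right) = \left(-142\right) \left(-384\right) = 54528$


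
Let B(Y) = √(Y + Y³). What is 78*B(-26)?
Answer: 78*I*√17602 ≈ 10348.0*I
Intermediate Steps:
78*B(-26) = 78*√(-26 + (-26)³) = 78*√(-26 - 17576) = 78*√(-17602) = 78*(I*√17602) = 78*I*√17602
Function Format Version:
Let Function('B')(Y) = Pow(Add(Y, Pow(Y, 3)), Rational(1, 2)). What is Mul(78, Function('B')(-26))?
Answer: Mul(78, I, Pow(17602, Rational(1, 2))) ≈ Mul(10348., I)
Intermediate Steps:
Mul(78, Function('B')(-26)) = Mul(78, Pow(Add(-26, Pow(-26, 3)), Rational(1, 2))) = Mul(78, Pow(Add(-26, -17576), Rational(1, 2))) = Mul(78, Pow(-17602, Rational(1, 2))) = Mul(78, Mul(I, Pow(17602, Rational(1, 2)))) = Mul(78, I, Pow(17602, Rational(1, 2)))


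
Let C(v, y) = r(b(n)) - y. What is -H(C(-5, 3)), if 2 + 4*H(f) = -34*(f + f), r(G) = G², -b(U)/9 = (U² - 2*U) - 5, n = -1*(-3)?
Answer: 10915/2 ≈ 5457.5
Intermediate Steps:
n = 3
b(U) = 45 - 9*U² + 18*U (b(U) = -9*((U² - 2*U) - 5) = -9*(-5 + U² - 2*U) = 45 - 9*U² + 18*U)
C(v, y) = 324 - y (C(v, y) = (45 - 9*3² + 18*3)² - y = (45 - 9*9 + 54)² - y = (45 - 81 + 54)² - y = 18² - y = 324 - y)
H(f) = -½ - 17*f (H(f) = -½ + (-34*(f + f))/4 = -½ + (-68*f)/4 = -½ - 17*f)
-H(C(-5, 3)) = -(-½ - 17*(324 - 1*3)) = -(-½ - 17*(324 - 3)) = -(-½ - 17*321) = -(-½ - 5457) = -1*(-10915/2) = 10915/2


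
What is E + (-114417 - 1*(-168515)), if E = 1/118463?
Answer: 6408611375/118463 ≈ 54098.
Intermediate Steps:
E = 1/118463 ≈ 8.4414e-6
E + (-114417 - 1*(-168515)) = 1/118463 + (-114417 - 1*(-168515)) = 1/118463 + (-114417 + 168515) = 1/118463 + 54098 = 6408611375/118463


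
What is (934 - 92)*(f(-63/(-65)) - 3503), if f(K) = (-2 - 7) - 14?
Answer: -2968892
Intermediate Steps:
f(K) = -23 (f(K) = -9 - 14 = -23)
(934 - 92)*(f(-63/(-65)) - 3503) = (934 - 92)*(-23 - 3503) = 842*(-3526) = -2968892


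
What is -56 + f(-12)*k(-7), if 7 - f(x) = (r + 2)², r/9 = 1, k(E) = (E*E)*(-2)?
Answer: 11116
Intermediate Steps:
k(E) = -2*E² (k(E) = E²*(-2) = -2*E²)
r = 9 (r = 9*1 = 9)
f(x) = -114 (f(x) = 7 - (9 + 2)² = 7 - 1*11² = 7 - 1*121 = 7 - 121 = -114)
-56 + f(-12)*k(-7) = -56 - (-228)*(-7)² = -56 - (-228)*49 = -56 - 114*(-98) = -56 + 11172 = 11116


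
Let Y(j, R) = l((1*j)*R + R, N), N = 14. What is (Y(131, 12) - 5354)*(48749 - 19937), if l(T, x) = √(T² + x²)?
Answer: -154259448 + 57624*√627313 ≈ -1.0862e+8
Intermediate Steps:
Y(j, R) = √(196 + (R + R*j)²) (Y(j, R) = √(((1*j)*R + R)² + 14²) = √((j*R + R)² + 196) = √((R*j + R)² + 196) = √((R + R*j)² + 196) = √(196 + (R + R*j)²))
(Y(131, 12) - 5354)*(48749 - 19937) = (√(196 + 12²*(1 + 131)²) - 5354)*(48749 - 19937) = (√(196 + 144*132²) - 5354)*28812 = (√(196 + 144*17424) - 5354)*28812 = (√(196 + 2509056) - 5354)*28812 = (√2509252 - 5354)*28812 = (2*√627313 - 5354)*28812 = (-5354 + 2*√627313)*28812 = -154259448 + 57624*√627313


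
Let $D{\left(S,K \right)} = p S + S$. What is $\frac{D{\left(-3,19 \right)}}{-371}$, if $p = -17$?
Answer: $- \frac{48}{371} \approx -0.12938$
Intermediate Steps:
$D{\left(S,K \right)} = - 16 S$ ($D{\left(S,K \right)} = - 17 S + S = - 16 S$)
$\frac{D{\left(-3,19 \right)}}{-371} = \frac{\left(-16\right) \left(-3\right)}{-371} = 48 \left(- \frac{1}{371}\right) = - \frac{48}{371}$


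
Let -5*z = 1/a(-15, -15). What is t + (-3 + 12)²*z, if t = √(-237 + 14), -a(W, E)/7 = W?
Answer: -27/175 + I*√223 ≈ -0.15429 + 14.933*I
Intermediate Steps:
a(W, E) = -7*W
t = I*√223 (t = √(-223) = I*√223 ≈ 14.933*I)
z = -1/525 (z = -1/(5*((-7*(-15)))) = -⅕/105 = -⅕*1/105 = -1/525 ≈ -0.0019048)
t + (-3 + 12)²*z = I*√223 + (-3 + 12)²*(-1/525) = I*√223 + 9²*(-1/525) = I*√223 + 81*(-1/525) = I*√223 - 27/175 = -27/175 + I*√223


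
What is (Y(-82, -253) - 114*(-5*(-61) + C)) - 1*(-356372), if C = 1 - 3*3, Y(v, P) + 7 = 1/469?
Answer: 151255784/469 ≈ 3.2251e+5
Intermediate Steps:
Y(v, P) = -3282/469 (Y(v, P) = -7 + 1/469 = -3282/469)
C = -8 (C = 1 - 9 = -8)
(Y(-82, -253) - 114*(-5*(-61) + C)) - 1*(-356372) = (-3282/469 - 114*(-5*(-61) - 8)) - 1*(-356372) = (-3282/469 - 114*(305 - 8)) + 356372 = (-3282/469 - 114*297) + 356372 = (-3282/469 - 1*33858) + 356372 = (-3282/469 - 33858) + 356372 = -15882684/469 + 356372 = 151255784/469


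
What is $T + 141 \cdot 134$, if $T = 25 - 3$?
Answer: $18916$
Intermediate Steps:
$T = 22$ ($T = 25 - 3 = 22$)
$T + 141 \cdot 134 = 22 + 141 \cdot 134 = 22 + 18894 = 18916$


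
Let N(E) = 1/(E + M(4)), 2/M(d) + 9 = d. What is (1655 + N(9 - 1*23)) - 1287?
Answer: 26491/72 ≈ 367.93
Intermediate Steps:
M(d) = 2/(-9 + d)
N(E) = 1/(-⅖ + E) (N(E) = 1/(E + 2/(-9 + 4)) = 1/(E + 2/(-5)) = 1/(E + 2*(-⅕)) = 1/(E - ⅖) = 1/(-⅖ + E))
(1655 + N(9 - 1*23)) - 1287 = (1655 + 5/(-2 + 5*(9 - 1*23))) - 1287 = (1655 + 5/(-2 + 5*(9 - 23))) - 1287 = (1655 + 5/(-2 + 5*(-14))) - 1287 = (1655 + 5/(-2 - 70)) - 1287 = (1655 + 5/(-72)) - 1287 = (1655 + 5*(-1/72)) - 1287 = (1655 - 5/72) - 1287 = 119155/72 - 1287 = 26491/72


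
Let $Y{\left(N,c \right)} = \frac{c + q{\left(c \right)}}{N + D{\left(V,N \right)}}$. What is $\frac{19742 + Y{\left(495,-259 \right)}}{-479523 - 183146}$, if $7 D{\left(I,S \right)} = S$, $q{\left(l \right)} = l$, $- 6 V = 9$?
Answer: $- \frac{39087347}{1312084620} \approx -0.02979$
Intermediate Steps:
$V = - \frac{3}{2}$ ($V = \left(- \frac{1}{6}\right) 9 = - \frac{3}{2} \approx -1.5$)
$D{\left(I,S \right)} = \frac{S}{7}$
$Y{\left(N,c \right)} = \frac{7 c}{4 N}$ ($Y{\left(N,c \right)} = \frac{c + c}{N + \frac{N}{7}} = \frac{2 c}{\frac{8}{7} N} = 2 c \frac{7}{8 N} = \frac{7 c}{4 N}$)
$\frac{19742 + Y{\left(495,-259 \right)}}{-479523 - 183146} = \frac{19742 + \frac{7}{4} \left(-259\right) \frac{1}{495}}{-479523 - 183146} = \frac{19742 + \frac{7}{4} \left(-259\right) \frac{1}{495}}{-662669} = \left(19742 - \frac{1813}{1980}\right) \left(- \frac{1}{662669}\right) = \frac{39087347}{1980} \left(- \frac{1}{662669}\right) = - \frac{39087347}{1312084620}$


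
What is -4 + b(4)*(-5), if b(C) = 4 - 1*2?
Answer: -14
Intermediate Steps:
b(C) = 2 (b(C) = 4 - 2 = 2)
-4 + b(4)*(-5) = -4 + 2*(-5) = -4 - 10 = -14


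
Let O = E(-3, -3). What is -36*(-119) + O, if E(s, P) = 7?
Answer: 4291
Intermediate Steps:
O = 7
-36*(-119) + O = -36*(-119) + 7 = 4284 + 7 = 4291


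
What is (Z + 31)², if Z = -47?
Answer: 256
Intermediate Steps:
(Z + 31)² = (-47 + 31)² = (-16)² = 256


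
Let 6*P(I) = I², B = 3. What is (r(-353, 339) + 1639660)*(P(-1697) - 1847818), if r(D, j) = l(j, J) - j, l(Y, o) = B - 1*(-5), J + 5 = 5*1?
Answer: -4484711798857/2 ≈ -2.2424e+12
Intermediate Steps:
J = 0 (J = -5 + 5*1 = -5 + 5 = 0)
l(Y, o) = 8 (l(Y, o) = 3 - 1*(-5) = 3 + 5 = 8)
r(D, j) = 8 - j
P(I) = I²/6
(r(-353, 339) + 1639660)*(P(-1697) - 1847818) = ((8 - 1*339) + 1639660)*((⅙)*(-1697)² - 1847818) = ((8 - 339) + 1639660)*((⅙)*2879809 - 1847818) = (-331 + 1639660)*(2879809/6 - 1847818) = 1639329*(-8207099/6) = -4484711798857/2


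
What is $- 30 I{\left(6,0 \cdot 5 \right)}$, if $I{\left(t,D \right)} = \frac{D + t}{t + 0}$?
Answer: $-30$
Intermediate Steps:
$I{\left(t,D \right)} = \frac{D + t}{t}$
$- 30 I{\left(6,0 \cdot 5 \right)} = - 30 \frac{0 \cdot 5 + 6}{6} = - 30 \frac{0 + 6}{6} = - 30 \cdot \frac{1}{6} \cdot 6 = \left(-30\right) 1 = -30$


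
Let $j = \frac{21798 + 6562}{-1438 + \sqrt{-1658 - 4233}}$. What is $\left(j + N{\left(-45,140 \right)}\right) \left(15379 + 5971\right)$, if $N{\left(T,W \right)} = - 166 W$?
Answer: $- \frac{205960815751600}{414747} - \frac{121097200 i \sqrt{5891}}{414747} \approx -4.9659 \cdot 10^{8} - 22410.0 i$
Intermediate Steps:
$j = \frac{28360}{-1438 + i \sqrt{5891}}$ ($j = \frac{28360}{-1438 + \sqrt{-1658 - 4233}} = \frac{28360}{-1438 + \sqrt{-5891}} = \frac{28360}{-1438 + i \sqrt{5891}} \approx -19.666 - 1.0497 i$)
$\left(j + N{\left(-45,140 \right)}\right) \left(15379 + 5971\right) = \left(\left(- \frac{8156336}{414747} - \frac{5672 i \sqrt{5891}}{414747}\right) - 23240\right) \left(15379 + 5971\right) = \left(\left(- \frac{8156336}{414747} - \frac{5672 i \sqrt{5891}}{414747}\right) - 23240\right) 21350 = \left(- \frac{9646876616}{414747} - \frac{5672 i \sqrt{5891}}{414747}\right) 21350 = - \frac{205960815751600}{414747} - \frac{121097200 i \sqrt{5891}}{414747}$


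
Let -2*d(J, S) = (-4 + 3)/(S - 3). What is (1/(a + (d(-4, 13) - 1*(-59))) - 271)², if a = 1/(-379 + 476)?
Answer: 964004819174329/13127888929 ≈ 73432.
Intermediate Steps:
a = 1/97 ≈ 0.010309
d(J, S) = 1/(2*(-3 + S)) (d(J, S) = -(-4 + 3)/(2*(S - 3)) = -(-1)/(2*(-3 + S)) = 1/(2*(-3 + S)))
(1/(a + (d(-4, 13) - 1*(-59))) - 271)² = (1/(1/97 + (1/(2*(-3 + 13)) - 1*(-59))) - 271)² = (1/(1/97 + ((½)/10 + 59)) - 271)² = (1/(1/97 + ((½)*(⅒) + 59)) - 271)² = (1/(1/97 + (1/20 + 59)) - 271)² = (1/(1/97 + 1181/20) - 271)² = (1/(114577/1940) - 271)² = (1940/114577 - 271)² = (-31048427/114577)² = 964004819174329/13127888929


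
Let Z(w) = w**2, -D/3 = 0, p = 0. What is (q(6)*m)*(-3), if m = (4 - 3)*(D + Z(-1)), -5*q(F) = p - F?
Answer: -18/5 ≈ -3.6000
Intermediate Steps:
q(F) = F/5 (q(F) = -(0 - F)/5 = -(-1)*F/5 = F/5)
D = 0 (D = -3*0 = 0)
m = 1 (m = (4 - 3)*(0 + (-1)**2) = 1*(0 + 1) = 1*1 = 1)
(q(6)*m)*(-3) = (((1/5)*6)*1)*(-3) = ((6/5)*1)*(-3) = (6/5)*(-3) = -18/5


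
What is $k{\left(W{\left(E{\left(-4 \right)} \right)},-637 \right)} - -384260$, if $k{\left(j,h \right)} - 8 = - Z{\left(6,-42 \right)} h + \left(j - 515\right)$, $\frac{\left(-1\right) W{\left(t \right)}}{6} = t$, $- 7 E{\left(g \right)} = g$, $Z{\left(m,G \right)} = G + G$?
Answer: $\frac{2311691}{7} \approx 3.3024 \cdot 10^{5}$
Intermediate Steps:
$Z{\left(m,G \right)} = 2 G$
$E{\left(g \right)} = - \frac{g}{7}$
$W{\left(t \right)} = - 6 t$
$k{\left(j,h \right)} = -507 + j + 84 h$ ($k{\left(j,h \right)} = 8 + \left(- 2 \left(-42\right) h + \left(j - 515\right)\right) = 8 + \left(\left(-1\right) \left(-84\right) h + \left(-515 + j\right)\right) = 8 + \left(84 h + \left(-515 + j\right)\right) = 8 + \left(-515 + j + 84 h\right) = -507 + j + 84 h$)
$k{\left(W{\left(E{\left(-4 \right)} \right)},-637 \right)} - -384260 = \left(-507 - 6 \left(\left(- \frac{1}{7}\right) \left(-4\right)\right) + 84 \left(-637\right)\right) - -384260 = \left(-507 - \frac{24}{7} - 53508\right) + 384260 = - \frac{378129}{7} + 384260 = \frac{2311691}{7}$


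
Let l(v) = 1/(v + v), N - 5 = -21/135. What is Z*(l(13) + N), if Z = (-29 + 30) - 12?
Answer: -62843/1170 ≈ -53.712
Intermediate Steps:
N = 218/45 (N = 5 - 21/135 = 5 - 21*1/135 = 5 - 7/45 = 218/45 ≈ 4.8444)
l(v) = 1/(2*v)
Z = -11 (Z = 1 - 12 = -11)
Z*(l(13) + N) = -11*((1/2)/13 + 218/45) = -11*((1/2)*(1/13) + 218/45) = -11*(1/26 + 218/45) = -11*5713/1170 = -62843/1170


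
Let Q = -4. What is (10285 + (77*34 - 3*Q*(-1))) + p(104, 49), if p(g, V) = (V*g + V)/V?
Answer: 12996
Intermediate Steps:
p(g, V) = (V + V*g)/V
(10285 + (77*34 - 3*Q*(-1))) + p(104, 49) = (10285 + (77*34 - 3*(-4)*(-1))) + (1 + 104) = (10285 + (2618 + 12*(-1))) + 105 = (10285 + (2618 - 12)) + 105 = (10285 + 2606) + 105 = 12891 + 105 = 12996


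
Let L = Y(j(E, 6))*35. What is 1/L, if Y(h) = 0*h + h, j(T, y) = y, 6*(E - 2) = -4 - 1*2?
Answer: 1/210 ≈ 0.0047619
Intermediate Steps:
E = 1 (E = 2 + (-4 - 1*2)/6 = 2 + (-4 - 2)/6 = 2 + (⅙)*(-6) = 2 - 1 = 1)
Y(h) = h (Y(h) = 0 + h = h)
L = 210 (L = 6*35 = 210)
1/L = 1/210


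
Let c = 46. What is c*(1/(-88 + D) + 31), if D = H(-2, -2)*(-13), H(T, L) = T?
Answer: 44183/31 ≈ 1425.3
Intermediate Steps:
D = 26 (D = -2*(-13) = 26)
c*(1/(-88 + D) + 31) = 46*(1/(-88 + 26) + 31) = 46*(1/(-62) + 31) = 46*(-1/62 + 31) = 46*(1921/62) = 44183/31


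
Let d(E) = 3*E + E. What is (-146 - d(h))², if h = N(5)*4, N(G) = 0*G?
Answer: 21316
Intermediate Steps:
N(G) = 0
h = 0 (h = 0*4 = 0)
d(E) = 4*E
(-146 - d(h))² = (-146 - 4*0)² = (-146 - 1*0)² = (-146 + 0)² = (-146)² = 21316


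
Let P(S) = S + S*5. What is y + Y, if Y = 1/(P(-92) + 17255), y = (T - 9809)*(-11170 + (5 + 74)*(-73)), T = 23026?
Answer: -3739072263286/16703 ≈ -2.2386e+8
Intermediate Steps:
P(S) = 6*S (P(S) = S + 5*S = 6*S)
y = -223856329 (y = (23026 - 9809)*(-11170 + (5 + 74)*(-73)) = 13217*(-11170 + 79*(-73)) = 13217*(-11170 - 5767) = 13217*(-16937) = -223856329)
Y = 1/16703 (Y = 1/(6*(-92) + 17255) = 1/(-552 + 17255) = 1/16703 ≈ 5.9869e-5)
y + Y = -223856329 + 1/16703 = -3739072263286/16703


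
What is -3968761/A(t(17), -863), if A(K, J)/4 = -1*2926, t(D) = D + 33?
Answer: 3968761/11704 ≈ 339.09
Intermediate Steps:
t(D) = 33 + D
A(K, J) = -11704 (A(K, J) = 4*(-1*2926) = 4*(-2926) = -11704)
-3968761/A(t(17), -863) = -3968761/(-11704) = -3968761*(-1/11704) = 3968761/11704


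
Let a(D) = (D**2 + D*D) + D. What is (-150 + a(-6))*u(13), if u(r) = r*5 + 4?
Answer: -5796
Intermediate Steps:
u(r) = 4 + 5*r (u(r) = 5*r + 4 = 4 + 5*r)
a(D) = D + 2*D**2 (a(D) = (D**2 + D**2) + D = 2*D**2 + D = D + 2*D**2)
(-150 + a(-6))*u(13) = (-150 - 6*(1 + 2*(-6)))*(4 + 5*13) = (-150 - 6*(1 - 12))*(4 + 65) = (-150 - 6*(-11))*69 = (-150 + 66)*69 = -84*69 = -5796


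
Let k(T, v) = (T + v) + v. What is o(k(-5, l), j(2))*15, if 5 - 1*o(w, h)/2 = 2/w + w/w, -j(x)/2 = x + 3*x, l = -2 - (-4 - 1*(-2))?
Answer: 132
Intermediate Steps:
l = 0 (l = -2 - (-4 + 2) = -2 - 1*(-2) = -2 + 2 = 0)
j(x) = -8*x (j(x) = -2*(x + 3*x) = -8*x)
k(T, v) = T + 2*v
o(w, h) = 8 - 4/w (o(w, h) = 10 - 2*(2/w + w/w) = 10 - 2*(2/w + 1) = 10 - 2*(1 + 2/w) = 10 + (-2 - 4/w) = 8 - 4/w)
o(k(-5, l), j(2))*15 = (8 - 4/(-5 + 2*0))*15 = (8 - 4/(-5 + 0))*15 = (8 - 4/(-5))*15 = (8 - 4*(-1/5))*15 = (8 + 4/5)*15 = (44/5)*15 = 132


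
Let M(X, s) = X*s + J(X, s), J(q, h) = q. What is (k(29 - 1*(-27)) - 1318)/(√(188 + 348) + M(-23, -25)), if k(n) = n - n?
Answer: -90942/38021 + 659*√134/76042 ≈ -2.2916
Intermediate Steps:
k(n) = 0
M(X, s) = X + X*s (M(X, s) = X*s + X = X + X*s)
(k(29 - 1*(-27)) - 1318)/(√(188 + 348) + M(-23, -25)) = (0 - 1318)/(√(188 + 348) - 23*(1 - 25)) = -1318/(√536 - 23*(-24)) = -1318/(2*√134 + 552) = -1318/(552 + 2*√134)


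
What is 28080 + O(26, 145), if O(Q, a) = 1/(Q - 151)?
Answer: 3509999/125 ≈ 28080.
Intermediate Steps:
O(Q, a) = 1/(-151 + Q)
28080 + O(26, 145) = 28080 + 1/(-151 + 26) = 28080 + 1/(-125) = 28080 - 1/125 = 3509999/125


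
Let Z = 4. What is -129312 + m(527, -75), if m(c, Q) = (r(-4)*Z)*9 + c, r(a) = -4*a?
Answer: -128209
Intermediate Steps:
m(c, Q) = 576 + c (m(c, Q) = (-4*(-4)*4)*9 + c = (16*4)*9 + c = 64*9 + c = 576 + c)
-129312 + m(527, -75) = -129312 + (576 + 527) = -129312 + 1103 = -128209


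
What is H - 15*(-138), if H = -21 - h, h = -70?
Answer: 2119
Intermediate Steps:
H = 49 (H = -21 - 1*(-70) = -21 + 70 = 49)
H - 15*(-138) = 49 - 15*(-138) = 49 + 2070 = 2119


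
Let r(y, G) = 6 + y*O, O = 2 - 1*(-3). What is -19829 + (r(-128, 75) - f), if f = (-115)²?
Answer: -33688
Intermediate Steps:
O = 5 (O = 2 + 3 = 5)
r(y, G) = 6 + 5*y (r(y, G) = 6 + y*5 = 6 + 5*y)
f = 13225
-19829 + (r(-128, 75) - f) = -19829 + ((6 + 5*(-128)) - 1*13225) = -19829 + ((6 - 640) - 13225) = -19829 + (-634 - 13225) = -19829 - 13859 = -33688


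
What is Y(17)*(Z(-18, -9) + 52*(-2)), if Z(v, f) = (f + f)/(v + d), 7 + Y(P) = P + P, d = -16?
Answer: -47493/17 ≈ -2793.7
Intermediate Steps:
Y(P) = -7 + 2*P (Y(P) = -7 + (P + P) = -7 + 2*P)
Z(v, f) = 2*f/(-16 + v) (Z(v, f) = (f + f)/(v - 16) = (2*f)/(-16 + v) = 2*f/(-16 + v))
Y(17)*(Z(-18, -9) + 52*(-2)) = (-7 + 2*17)*(2*(-9)/(-16 - 18) + 52*(-2)) = (-7 + 34)*(2*(-9)/(-34) - 104) = 27*(2*(-9)*(-1/34) - 104) = 27*(9/17 - 104) = 27*(-1759/17) = -47493/17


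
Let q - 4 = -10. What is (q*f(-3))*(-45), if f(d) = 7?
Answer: 1890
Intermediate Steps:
q = -6 (q = 4 - 10 = -6)
(q*f(-3))*(-45) = -6*7*(-45) = -42*(-45) = 1890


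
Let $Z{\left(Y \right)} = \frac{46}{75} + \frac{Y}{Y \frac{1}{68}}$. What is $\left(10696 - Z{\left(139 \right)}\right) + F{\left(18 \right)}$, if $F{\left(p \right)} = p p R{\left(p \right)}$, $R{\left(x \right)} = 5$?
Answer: $\frac{918554}{75} \approx 12247.0$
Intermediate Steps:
$F{\left(p \right)} = 5 p^{2}$ ($F{\left(p \right)} = p p 5 = p^{2} \cdot 5 = 5 p^{2}$)
$Z{\left(Y \right)} = \frac{5146}{75}$ ($Z{\left(Y \right)} = 46 \cdot \frac{1}{75} + \frac{Y}{Y \frac{1}{68}} = \frac{46}{75} + \frac{Y}{\frac{1}{68} Y} = \frac{46}{75} + Y \frac{68}{Y} = \frac{46}{75} + 68 = \frac{5146}{75}$)
$\left(10696 - Z{\left(139 \right)}\right) + F{\left(18 \right)} = \left(10696 - \frac{5146}{75}\right) + 5 \cdot 18^{2} = \left(10696 - \frac{5146}{75}\right) + 5 \cdot 324 = \frac{797054}{75} + 1620 = \frac{918554}{75}$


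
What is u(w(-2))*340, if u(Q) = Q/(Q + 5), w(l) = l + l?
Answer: -1360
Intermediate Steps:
w(l) = 2*l
u(Q) = Q/(5 + Q)
u(w(-2))*340 = ((2*(-2))/(5 + 2*(-2)))*340 = -4/(5 - 4)*340 = -4/1*340 = -4*1*340 = -4*340 = -1360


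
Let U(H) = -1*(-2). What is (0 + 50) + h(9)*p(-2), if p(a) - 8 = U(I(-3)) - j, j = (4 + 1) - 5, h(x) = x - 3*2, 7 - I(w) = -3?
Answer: 80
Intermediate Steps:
I(w) = 10 (I(w) = 7 - 1*(-3) = 7 + 3 = 10)
U(H) = 2
h(x) = -6 + x (h(x) = x - 6 = -6 + x)
j = 0 (j = 5 - 5 = 0)
p(a) = 10 (p(a) = 8 + (2 - 1*0) = 8 + (2 + 0) = 8 + 2 = 10)
(0 + 50) + h(9)*p(-2) = (0 + 50) + (-6 + 9)*10 = 50 + 3*10 = 50 + 30 = 80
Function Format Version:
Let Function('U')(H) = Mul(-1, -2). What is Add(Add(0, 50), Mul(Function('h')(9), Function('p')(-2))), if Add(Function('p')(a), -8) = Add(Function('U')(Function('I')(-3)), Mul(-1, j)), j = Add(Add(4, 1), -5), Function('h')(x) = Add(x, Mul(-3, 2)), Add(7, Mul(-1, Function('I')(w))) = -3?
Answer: 80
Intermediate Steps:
Function('I')(w) = 10 (Function('I')(w) = Add(7, Mul(-1, -3)) = Add(7, 3) = 10)
Function('U')(H) = 2
Function('h')(x) = Add(-6, x) (Function('h')(x) = Add(x, -6) = Add(-6, x))
j = 0 (j = Add(5, -5) = 0)
Function('p')(a) = 10 (Function('p')(a) = Add(8, Add(2, Mul(-1, 0))) = Add(8, Add(2, 0)) = Add(8, 2) = 10)
Add(Add(0, 50), Mul(Function('h')(9), Function('p')(-2))) = Add(Add(0, 50), Mul(Add(-6, 9), 10)) = Add(50, Mul(3, 10)) = Add(50, 30) = 80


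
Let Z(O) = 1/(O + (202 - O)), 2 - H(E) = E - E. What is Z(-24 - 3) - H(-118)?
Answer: -403/202 ≈ -1.9950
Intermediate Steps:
H(E) = 2 (H(E) = 2 - (E - E) = 2 - 1*0 = 2 + 0 = 2)
Z(O) = 1/202
Z(-24 - 3) - H(-118) = 1/202 - 1*2 = 1/202 - 2 = -403/202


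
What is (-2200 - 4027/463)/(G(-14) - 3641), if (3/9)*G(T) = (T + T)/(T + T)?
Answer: 1022627/1684394 ≈ 0.60712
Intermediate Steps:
G(T) = 3 (G(T) = 3*((T + T)/(T + T)) = 3*((2*T)/((2*T))) = 3*((2*T)*(1/(2*T))) = 3*1 = 3)
(-2200 - 4027/463)/(G(-14) - 3641) = (-2200 - 4027/463)/(3 - 3641) = (-2200 - 4027*1/463)/(-3638) = (-2200 - 4027/463)*(-1/3638) = -1022627/463*(-1/3638) = 1022627/1684394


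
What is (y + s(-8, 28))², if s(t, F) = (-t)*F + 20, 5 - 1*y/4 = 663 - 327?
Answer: 1166400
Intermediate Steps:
y = -1324 (y = 20 - 4*(663 - 327) = 20 - 4*336 = 20 - 1344 = -1324)
s(t, F) = 20 - F*t (s(t, F) = -F*t + 20 = 20 - F*t)
(y + s(-8, 28))² = (-1324 + (20 - 1*28*(-8)))² = (-1324 + (20 + 224))² = (-1324 + 244)² = (-1080)² = 1166400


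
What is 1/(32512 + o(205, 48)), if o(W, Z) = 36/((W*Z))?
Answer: 820/26659843 ≈ 3.0758e-5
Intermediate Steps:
o(W, Z) = 36/(W*Z) (o(W, Z) = 36*(1/(W*Z)) = 36/(W*Z))
1/(32512 + o(205, 48)) = 1/(32512 + 36/(205*48)) = 1/(32512 + 36*(1/205)*(1/48)) = 1/(32512 + 3/820) = 1/(26659843/820) = 820/26659843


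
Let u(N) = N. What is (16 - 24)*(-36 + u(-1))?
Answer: 296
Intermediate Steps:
(16 - 24)*(-36 + u(-1)) = (16 - 24)*(-36 - 1) = -8*(-37) = 296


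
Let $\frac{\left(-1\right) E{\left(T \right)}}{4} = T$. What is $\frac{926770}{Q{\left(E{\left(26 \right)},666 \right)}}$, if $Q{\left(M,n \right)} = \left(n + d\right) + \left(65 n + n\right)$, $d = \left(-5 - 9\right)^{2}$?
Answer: $\frac{463385}{22409} \approx 20.679$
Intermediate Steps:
$E{\left(T \right)} = - 4 T$
$d = 196$ ($d = \left(-14\right)^{2} = 196$)
$Q{\left(M,n \right)} = 196 + 67 n$ ($Q{\left(M,n \right)} = \left(n + 196\right) + \left(65 n + n\right) = \left(196 + n\right) + 66 n = 196 + 67 n$)
$\frac{926770}{Q{\left(E{\left(26 \right)},666 \right)}} = \frac{926770}{196 + 67 \cdot 666} = \frac{926770}{196 + 44622} = \frac{926770}{44818} = 926770 \cdot \frac{1}{44818} = \frac{463385}{22409}$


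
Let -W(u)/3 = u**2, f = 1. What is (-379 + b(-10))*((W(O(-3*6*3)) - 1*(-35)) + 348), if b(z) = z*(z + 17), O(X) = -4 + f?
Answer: -159844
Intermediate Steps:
O(X) = -3 (O(X) = -4 + 1 = -3)
W(u) = -3*u**2
b(z) = z*(17 + z)
(-379 + b(-10))*((W(O(-3*6*3)) - 1*(-35)) + 348) = (-379 - 10*(17 - 10))*((-3*(-3)**2 - 1*(-35)) + 348) = (-379 - 10*7)*((-3*9 + 35) + 348) = (-379 - 70)*((-27 + 35) + 348) = -449*(8 + 348) = -449*356 = -159844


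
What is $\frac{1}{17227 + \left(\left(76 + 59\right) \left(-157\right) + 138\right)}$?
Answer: $- \frac{1}{3830} \approx -0.0002611$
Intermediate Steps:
$\frac{1}{17227 + \left(\left(76 + 59\right) \left(-157\right) + 138\right)} = \frac{1}{17227 + \left(135 \left(-157\right) + 138\right)} = \frac{1}{17227 + \left(-21195 + 138\right)} = \frac{1}{17227 - 21057} = \frac{1}{-3830} = - \frac{1}{3830}$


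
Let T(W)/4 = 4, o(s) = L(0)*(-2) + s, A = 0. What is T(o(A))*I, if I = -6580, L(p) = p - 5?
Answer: -105280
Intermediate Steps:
L(p) = -5 + p
o(s) = 10 + s (o(s) = (-5 + 0)*(-2) + s = -5*(-2) + s = 10 + s)
T(W) = 16 (T(W) = 4*4 = 16)
T(o(A))*I = 16*(-6580) = -105280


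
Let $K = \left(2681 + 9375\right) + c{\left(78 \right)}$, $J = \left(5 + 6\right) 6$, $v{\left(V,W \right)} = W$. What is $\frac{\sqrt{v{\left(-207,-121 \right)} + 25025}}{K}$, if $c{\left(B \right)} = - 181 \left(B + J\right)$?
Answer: $- \frac{\sqrt{6226}}{7004} \approx -0.011266$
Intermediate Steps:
$J = 66$ ($J = 11 \cdot 6 = 66$)
$c{\left(B \right)} = -11946 - 181 B$ ($c{\left(B \right)} = - 181 \left(B + 66\right) = - 181 \left(66 + B\right) = -11946 - 181 B$)
$K = -14008$ ($K = \left(2681 + 9375\right) - 26064 = 12056 - 26064 = -14008$)
$\frac{\sqrt{v{\left(-207,-121 \right)} + 25025}}{K} = \frac{\sqrt{-121 + 25025}}{-14008} = \sqrt{24904} \left(- \frac{1}{14008}\right) = 2 \sqrt{6226} \left(- \frac{1}{14008}\right) = - \frac{\sqrt{6226}}{7004}$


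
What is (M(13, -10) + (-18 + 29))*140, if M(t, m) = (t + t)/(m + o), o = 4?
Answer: 2800/3 ≈ 933.33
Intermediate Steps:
M(t, m) = 2*t/(4 + m) (M(t, m) = (t + t)/(m + 4) = (2*t)/(4 + m) = 2*t/(4 + m))
(M(13, -10) + (-18 + 29))*140 = (2*13/(4 - 10) + (-18 + 29))*140 = (2*13/(-6) + 11)*140 = (2*13*(-1/6) + 11)*140 = (-13/3 + 11)*140 = (20/3)*140 = 2800/3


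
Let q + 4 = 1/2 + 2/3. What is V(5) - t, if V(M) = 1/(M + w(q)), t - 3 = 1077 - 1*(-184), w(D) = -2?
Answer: -3791/3 ≈ -1263.7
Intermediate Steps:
q = -17/6 (q = -4 + (1/2 + 2/3) = -4 + 7/6 = -17/6 ≈ -2.8333)
t = 1264 (t = 3 + (1077 - 1*(-184)) = 3 + (1077 + 184) = 3 + 1261 = 1264)
V(M) = 1/(-2 + M) (V(M) = 1/(M - 2) = 1/(-2 + M))
V(5) - t = 1/(-2 + 5) - 1*1264 = 1/3 - 1264 = -3791/3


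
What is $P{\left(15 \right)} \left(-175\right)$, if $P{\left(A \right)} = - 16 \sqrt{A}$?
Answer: $2800 \sqrt{15} \approx 10844.0$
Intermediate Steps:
$P{\left(15 \right)} \left(-175\right) = - 16 \sqrt{15} \left(-175\right) = 2800 \sqrt{15}$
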